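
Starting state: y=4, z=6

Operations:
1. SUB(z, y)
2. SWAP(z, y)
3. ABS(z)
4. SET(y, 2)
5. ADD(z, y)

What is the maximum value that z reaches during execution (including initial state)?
6

Values of z at each step:
Initial: z = 6 ← maximum
After step 1: z = 2
After step 2: z = 4
After step 3: z = 4
After step 4: z = 4
After step 5: z = 6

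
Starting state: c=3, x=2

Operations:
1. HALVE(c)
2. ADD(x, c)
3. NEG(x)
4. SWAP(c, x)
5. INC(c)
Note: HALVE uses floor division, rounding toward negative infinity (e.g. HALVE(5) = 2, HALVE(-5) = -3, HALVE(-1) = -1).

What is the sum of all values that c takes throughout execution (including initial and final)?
1

Values of c at each step:
Initial: c = 3
After step 1: c = 1
After step 2: c = 1
After step 3: c = 1
After step 4: c = -3
After step 5: c = -2
Sum = 3 + 1 + 1 + 1 + -3 + -2 = 1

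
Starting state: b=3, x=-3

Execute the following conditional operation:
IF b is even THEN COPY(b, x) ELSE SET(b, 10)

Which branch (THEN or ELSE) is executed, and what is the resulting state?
Branch: ELSE, Final state: b=10, x=-3

Evaluating condition: b is even
Condition is False, so ELSE branch executes
After SET(b, 10): b=10, x=-3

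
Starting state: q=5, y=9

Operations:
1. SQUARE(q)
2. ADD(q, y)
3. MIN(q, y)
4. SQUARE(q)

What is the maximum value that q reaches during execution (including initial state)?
81

Values of q at each step:
Initial: q = 5
After step 1: q = 25
After step 2: q = 34
After step 3: q = 9
After step 4: q = 81 ← maximum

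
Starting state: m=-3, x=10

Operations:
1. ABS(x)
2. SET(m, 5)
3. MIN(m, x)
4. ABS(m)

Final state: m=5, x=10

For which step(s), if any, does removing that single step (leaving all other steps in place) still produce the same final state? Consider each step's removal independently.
Step(s) 1, 3, 4

Testing removal of each single step:
Without step 1: final = m=5, x=10 (same)
Without step 2: final = m=3, x=10 (different)
Without step 3: final = m=5, x=10 (same)
Without step 4: final = m=5, x=10 (same)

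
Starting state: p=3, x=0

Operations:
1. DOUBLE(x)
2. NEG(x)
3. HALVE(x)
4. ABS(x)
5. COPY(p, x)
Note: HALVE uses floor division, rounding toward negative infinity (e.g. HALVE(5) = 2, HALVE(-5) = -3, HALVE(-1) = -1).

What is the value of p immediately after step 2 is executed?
p = 3

Tracing p through execution:
Initial: p = 3
After step 1 (DOUBLE(x)): p = 3
After step 2 (NEG(x)): p = 3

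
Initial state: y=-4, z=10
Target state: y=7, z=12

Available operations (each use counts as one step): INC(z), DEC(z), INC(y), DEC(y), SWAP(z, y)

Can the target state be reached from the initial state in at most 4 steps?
No

The target state cannot be reached within 4 steps.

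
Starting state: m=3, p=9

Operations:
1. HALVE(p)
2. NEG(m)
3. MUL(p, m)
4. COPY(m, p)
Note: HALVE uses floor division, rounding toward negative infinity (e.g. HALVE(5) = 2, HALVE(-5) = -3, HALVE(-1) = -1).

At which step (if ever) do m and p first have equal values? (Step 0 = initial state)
Step 4

m and p first become equal after step 4.

Comparing values at each step:
Initial: m=3, p=9
After step 1: m=3, p=4
After step 2: m=-3, p=4
After step 3: m=-3, p=-12
After step 4: m=-12, p=-12 ← equal!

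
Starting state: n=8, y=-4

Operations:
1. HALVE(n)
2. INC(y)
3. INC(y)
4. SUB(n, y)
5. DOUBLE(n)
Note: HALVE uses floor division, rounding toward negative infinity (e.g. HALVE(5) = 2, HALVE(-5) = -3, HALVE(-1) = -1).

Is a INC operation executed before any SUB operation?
Yes

First INC: step 2
First SUB: step 4
Since 2 < 4, INC comes first.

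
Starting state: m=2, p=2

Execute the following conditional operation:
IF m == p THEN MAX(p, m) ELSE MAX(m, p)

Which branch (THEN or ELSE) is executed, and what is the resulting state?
Branch: THEN, Final state: m=2, p=2

Evaluating condition: m == p
m = 2, p = 2
Condition is True, so THEN branch executes
After MAX(p, m): m=2, p=2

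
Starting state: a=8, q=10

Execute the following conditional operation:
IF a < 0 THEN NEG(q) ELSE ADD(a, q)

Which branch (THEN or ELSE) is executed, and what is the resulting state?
Branch: ELSE, Final state: a=18, q=10

Evaluating condition: a < 0
a = 8
Condition is False, so ELSE branch executes
After ADD(a, q): a=18, q=10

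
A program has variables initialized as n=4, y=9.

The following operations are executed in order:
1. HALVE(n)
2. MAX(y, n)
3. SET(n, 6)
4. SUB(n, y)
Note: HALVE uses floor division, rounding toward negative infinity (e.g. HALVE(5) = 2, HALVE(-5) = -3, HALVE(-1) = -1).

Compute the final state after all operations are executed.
{n: -3, y: 9}

Step-by-step execution:
Initial: n=4, y=9
After step 1 (HALVE(n)): n=2, y=9
After step 2 (MAX(y, n)): n=2, y=9
After step 3 (SET(n, 6)): n=6, y=9
After step 4 (SUB(n, y)): n=-3, y=9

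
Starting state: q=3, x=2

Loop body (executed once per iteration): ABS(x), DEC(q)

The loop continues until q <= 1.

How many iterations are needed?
2

Tracing iterations:
Initial: q=3, x=2
After iteration 1: q=2, x=2
After iteration 2: q=1, x=2
q <= 1 now holds, so the loop exits after 2 iterations.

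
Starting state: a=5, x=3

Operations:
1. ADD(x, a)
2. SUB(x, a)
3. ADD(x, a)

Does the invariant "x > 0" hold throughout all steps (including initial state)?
Yes

The invariant holds at every step.

State at each step:
Initial: a=5, x=3
After step 1: a=5, x=8
After step 2: a=5, x=3
After step 3: a=5, x=8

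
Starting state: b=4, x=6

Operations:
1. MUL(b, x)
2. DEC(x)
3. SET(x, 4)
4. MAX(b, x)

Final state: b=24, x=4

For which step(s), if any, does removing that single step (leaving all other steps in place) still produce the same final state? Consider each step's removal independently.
Step(s) 2, 4

Testing removal of each single step:
Without step 1: final = b=4, x=4 (different)
Without step 2: final = b=24, x=4 (same)
Without step 3: final = b=24, x=5 (different)
Without step 4: final = b=24, x=4 (same)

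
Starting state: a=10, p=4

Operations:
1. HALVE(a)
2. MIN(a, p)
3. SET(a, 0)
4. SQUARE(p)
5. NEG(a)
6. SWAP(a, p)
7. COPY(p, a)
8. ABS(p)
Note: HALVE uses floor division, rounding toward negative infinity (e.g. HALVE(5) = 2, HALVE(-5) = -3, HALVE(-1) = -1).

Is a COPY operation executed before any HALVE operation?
No

First COPY: step 7
First HALVE: step 1
Since 7 > 1, HALVE comes first.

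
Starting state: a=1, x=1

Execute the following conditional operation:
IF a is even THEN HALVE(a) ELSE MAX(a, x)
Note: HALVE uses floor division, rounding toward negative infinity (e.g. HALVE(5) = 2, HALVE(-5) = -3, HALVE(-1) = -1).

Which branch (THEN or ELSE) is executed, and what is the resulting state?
Branch: ELSE, Final state: a=1, x=1

Evaluating condition: a is even
Condition is False, so ELSE branch executes
After MAX(a, x): a=1, x=1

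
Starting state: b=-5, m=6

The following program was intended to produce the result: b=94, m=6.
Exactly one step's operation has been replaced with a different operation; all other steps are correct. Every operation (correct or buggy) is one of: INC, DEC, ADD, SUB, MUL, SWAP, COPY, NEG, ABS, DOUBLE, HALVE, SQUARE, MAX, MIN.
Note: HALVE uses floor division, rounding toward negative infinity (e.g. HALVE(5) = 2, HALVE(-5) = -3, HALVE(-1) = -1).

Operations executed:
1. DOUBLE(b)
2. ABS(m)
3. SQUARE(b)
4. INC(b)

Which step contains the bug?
Step 4

Trace with buggy code:
Initial: b=-5, m=6
After step 1: b=-10, m=6
After step 2: b=-10, m=6
After step 3: b=100, m=6
After step 4: b=101, m=6
Actual final b=101, m=6 ≠ expected b=94, m=6.
Step 4 is the only position where a single-operation replacement can produce the expected result.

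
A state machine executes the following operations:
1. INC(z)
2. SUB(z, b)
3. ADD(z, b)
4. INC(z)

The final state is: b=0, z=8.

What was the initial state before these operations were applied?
b=0, z=6

Working backwards:
Final state: b=0, z=8
Before step 4 (INC(z)): b=0, z=7
Before step 3 (ADD(z, b)): b=0, z=7
Before step 2 (SUB(z, b)): b=0, z=7
Before step 1 (INC(z)): b=0, z=6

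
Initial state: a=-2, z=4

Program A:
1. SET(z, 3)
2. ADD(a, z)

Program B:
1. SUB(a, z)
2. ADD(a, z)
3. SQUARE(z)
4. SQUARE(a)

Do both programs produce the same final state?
No

Program A final state: a=1, z=3
Program B final state: a=4, z=16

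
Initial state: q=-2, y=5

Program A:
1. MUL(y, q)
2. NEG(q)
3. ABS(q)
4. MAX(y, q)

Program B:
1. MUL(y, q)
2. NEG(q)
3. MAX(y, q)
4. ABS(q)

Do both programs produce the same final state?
Yes

Program A final state: q=2, y=2
Program B final state: q=2, y=2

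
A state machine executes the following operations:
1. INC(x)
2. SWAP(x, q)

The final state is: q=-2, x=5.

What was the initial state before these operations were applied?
q=5, x=-3

Working backwards:
Final state: q=-2, x=5
Before step 2 (SWAP(x, q)): q=5, x=-2
Before step 1 (INC(x)): q=5, x=-3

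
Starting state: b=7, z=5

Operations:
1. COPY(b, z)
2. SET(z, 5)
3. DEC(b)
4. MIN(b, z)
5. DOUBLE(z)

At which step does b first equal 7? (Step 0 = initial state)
Step 0

Tracing b:
Initial: b = 7 ← first occurrence
After step 1: b = 5
After step 2: b = 5
After step 3: b = 4
After step 4: b = 4
After step 5: b = 4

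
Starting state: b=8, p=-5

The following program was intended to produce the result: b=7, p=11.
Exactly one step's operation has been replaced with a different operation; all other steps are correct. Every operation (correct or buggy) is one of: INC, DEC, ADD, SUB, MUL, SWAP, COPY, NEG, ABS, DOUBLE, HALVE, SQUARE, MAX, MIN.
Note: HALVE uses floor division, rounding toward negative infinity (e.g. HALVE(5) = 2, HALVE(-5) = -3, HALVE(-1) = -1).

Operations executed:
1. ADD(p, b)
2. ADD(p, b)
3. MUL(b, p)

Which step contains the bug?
Step 3

Trace with buggy code:
Initial: b=8, p=-5
After step 1: b=8, p=3
After step 2: b=8, p=11
After step 3: b=88, p=11
Actual final b=88, p=11 ≠ expected b=7, p=11.
Step 3 is the only position where a single-operation replacement can produce the expected result.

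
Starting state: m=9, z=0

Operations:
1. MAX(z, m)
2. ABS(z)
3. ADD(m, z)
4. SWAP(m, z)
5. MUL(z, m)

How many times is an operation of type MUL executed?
1

Counting MUL operations:
Step 5: MUL(z, m) ← MUL
Total: 1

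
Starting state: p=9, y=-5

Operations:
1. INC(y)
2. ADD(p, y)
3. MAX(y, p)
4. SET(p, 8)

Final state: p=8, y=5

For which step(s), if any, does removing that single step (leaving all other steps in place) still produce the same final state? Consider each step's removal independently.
None - removing any single step changes the final result

Testing removal of each single step:
Without step 1: final = p=8, y=4 (different)
Without step 2: final = p=8, y=9 (different)
Without step 3: final = p=8, y=-4 (different)
Without step 4: final = p=5, y=5 (different)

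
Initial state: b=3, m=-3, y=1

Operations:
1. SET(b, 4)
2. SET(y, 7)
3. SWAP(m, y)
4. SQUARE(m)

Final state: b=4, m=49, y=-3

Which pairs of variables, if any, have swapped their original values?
None

Comparing initial and final values:
m: -3 → 49
b: 3 → 4
y: 1 → -3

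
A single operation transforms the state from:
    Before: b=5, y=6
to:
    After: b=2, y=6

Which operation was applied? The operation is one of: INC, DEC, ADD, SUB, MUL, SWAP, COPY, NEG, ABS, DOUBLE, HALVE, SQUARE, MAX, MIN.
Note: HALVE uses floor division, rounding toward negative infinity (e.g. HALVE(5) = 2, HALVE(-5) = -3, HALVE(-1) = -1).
HALVE(b)

Analyzing the change:
Before: b=5, y=6
After: b=2, y=6
Variable b changed from 5 to 2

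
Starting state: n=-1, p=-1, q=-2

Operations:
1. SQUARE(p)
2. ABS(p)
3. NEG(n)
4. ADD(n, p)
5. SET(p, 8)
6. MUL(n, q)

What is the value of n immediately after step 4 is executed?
n = 2

Tracing n through execution:
Initial: n = -1
After step 1 (SQUARE(p)): n = -1
After step 2 (ABS(p)): n = -1
After step 3 (NEG(n)): n = 1
After step 4 (ADD(n, p)): n = 2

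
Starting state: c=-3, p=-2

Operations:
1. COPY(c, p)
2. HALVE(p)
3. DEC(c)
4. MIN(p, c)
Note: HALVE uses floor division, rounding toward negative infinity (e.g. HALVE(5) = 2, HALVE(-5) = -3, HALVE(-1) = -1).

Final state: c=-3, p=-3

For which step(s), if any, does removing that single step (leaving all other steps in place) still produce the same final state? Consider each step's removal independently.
Step(s) 2

Testing removal of each single step:
Without step 1: final = c=-4, p=-4 (different)
Without step 2: final = c=-3, p=-3 (same)
Without step 3: final = c=-2, p=-2 (different)
Without step 4: final = c=-3, p=-1 (different)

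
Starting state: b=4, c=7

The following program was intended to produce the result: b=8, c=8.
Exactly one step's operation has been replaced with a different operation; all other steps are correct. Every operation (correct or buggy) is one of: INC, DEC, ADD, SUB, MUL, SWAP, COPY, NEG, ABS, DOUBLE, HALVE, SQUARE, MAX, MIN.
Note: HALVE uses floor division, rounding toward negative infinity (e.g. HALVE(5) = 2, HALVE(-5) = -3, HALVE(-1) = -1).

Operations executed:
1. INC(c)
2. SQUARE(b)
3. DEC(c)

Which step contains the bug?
Step 3

Trace with buggy code:
Initial: b=4, c=7
After step 1: b=4, c=8
After step 2: b=16, c=8
After step 3: b=16, c=7
Actual final b=16, c=7 ≠ expected b=8, c=8.
Step 3 is the only position where a single-operation replacement can produce the expected result.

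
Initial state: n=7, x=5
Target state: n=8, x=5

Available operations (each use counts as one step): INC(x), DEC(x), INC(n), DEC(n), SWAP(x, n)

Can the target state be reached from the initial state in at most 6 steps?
Yes

Path (1 step): INC(n)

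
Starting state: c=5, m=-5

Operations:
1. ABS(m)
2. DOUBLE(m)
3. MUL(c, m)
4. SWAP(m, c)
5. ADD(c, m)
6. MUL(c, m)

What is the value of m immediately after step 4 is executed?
m = 50

Tracing m through execution:
Initial: m = -5
After step 1 (ABS(m)): m = 5
After step 2 (DOUBLE(m)): m = 10
After step 3 (MUL(c, m)): m = 10
After step 4 (SWAP(m, c)): m = 50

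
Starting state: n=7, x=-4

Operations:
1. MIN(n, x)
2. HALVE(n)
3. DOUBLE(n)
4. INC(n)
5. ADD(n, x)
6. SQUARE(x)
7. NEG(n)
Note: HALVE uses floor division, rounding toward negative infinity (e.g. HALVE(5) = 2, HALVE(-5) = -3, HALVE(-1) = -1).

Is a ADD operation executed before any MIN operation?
No

First ADD: step 5
First MIN: step 1
Since 5 > 1, MIN comes first.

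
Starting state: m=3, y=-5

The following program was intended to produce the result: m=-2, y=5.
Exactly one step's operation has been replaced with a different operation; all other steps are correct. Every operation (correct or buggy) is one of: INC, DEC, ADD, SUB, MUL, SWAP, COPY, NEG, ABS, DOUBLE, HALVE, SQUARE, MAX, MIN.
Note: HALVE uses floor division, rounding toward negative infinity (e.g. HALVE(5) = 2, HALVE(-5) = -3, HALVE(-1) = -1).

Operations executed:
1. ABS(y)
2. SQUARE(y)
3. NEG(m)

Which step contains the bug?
Step 2

Trace with buggy code:
Initial: m=3, y=-5
After step 1: m=3, y=5
After step 2: m=3, y=25
After step 3: m=-3, y=25
Actual final m=-3, y=25 ≠ expected m=-2, y=5.
Step 2 is the only position where a single-operation replacement can produce the expected result.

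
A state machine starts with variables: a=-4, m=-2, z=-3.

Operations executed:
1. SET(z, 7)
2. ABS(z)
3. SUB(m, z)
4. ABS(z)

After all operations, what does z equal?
z = 7

Tracing execution:
Step 1: SET(z, 7) → z = 7
Step 2: ABS(z) → z = 7
Step 3: SUB(m, z) → z = 7
Step 4: ABS(z) → z = 7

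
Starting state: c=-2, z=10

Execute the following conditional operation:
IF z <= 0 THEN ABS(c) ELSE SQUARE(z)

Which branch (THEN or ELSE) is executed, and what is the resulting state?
Branch: ELSE, Final state: c=-2, z=100

Evaluating condition: z <= 0
z = 10
Condition is False, so ELSE branch executes
After SQUARE(z): c=-2, z=100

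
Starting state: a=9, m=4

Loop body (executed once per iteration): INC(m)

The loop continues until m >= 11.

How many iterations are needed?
7

Tracing iterations:
Initial: a=9, m=4
After iteration 1: a=9, m=5
After iteration 2: a=9, m=6
After iteration 3: a=9, m=7
After iteration 4: a=9, m=8
After iteration 5: a=9, m=9
After iteration 6: a=9, m=10
After iteration 7: a=9, m=11
m >= 11 now holds, so the loop exits after 7 iterations.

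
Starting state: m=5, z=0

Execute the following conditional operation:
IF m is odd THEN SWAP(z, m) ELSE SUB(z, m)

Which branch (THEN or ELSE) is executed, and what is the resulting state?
Branch: THEN, Final state: m=0, z=5

Evaluating condition: m is odd
Condition is True, so THEN branch executes
After SWAP(z, m): m=0, z=5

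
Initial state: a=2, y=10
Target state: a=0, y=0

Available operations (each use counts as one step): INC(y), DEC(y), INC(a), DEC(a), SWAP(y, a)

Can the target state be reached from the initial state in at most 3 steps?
No

The target state cannot be reached within 3 steps.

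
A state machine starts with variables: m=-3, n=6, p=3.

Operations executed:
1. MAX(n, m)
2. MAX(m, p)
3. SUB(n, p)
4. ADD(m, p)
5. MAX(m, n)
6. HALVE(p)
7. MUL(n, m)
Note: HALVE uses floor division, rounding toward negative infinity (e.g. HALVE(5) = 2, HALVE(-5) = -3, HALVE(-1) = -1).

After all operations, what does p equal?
p = 1

Tracing execution:
Step 1: MAX(n, m) → p = 3
Step 2: MAX(m, p) → p = 3
Step 3: SUB(n, p) → p = 3
Step 4: ADD(m, p) → p = 3
Step 5: MAX(m, n) → p = 3
Step 6: HALVE(p) → p = 1
Step 7: MUL(n, m) → p = 1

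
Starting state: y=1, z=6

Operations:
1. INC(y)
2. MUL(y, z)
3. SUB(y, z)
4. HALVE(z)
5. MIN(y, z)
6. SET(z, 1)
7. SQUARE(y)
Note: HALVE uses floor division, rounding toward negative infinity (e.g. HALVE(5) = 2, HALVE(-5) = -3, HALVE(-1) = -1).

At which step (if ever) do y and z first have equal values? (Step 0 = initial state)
Step 3

y and z first become equal after step 3.

Comparing values at each step:
Initial: y=1, z=6
After step 1: y=2, z=6
After step 2: y=12, z=6
After step 3: y=6, z=6 ← equal!
After step 4: y=6, z=3
After step 5: y=3, z=3 ← equal!
After step 6: y=3, z=1
After step 7: y=9, z=1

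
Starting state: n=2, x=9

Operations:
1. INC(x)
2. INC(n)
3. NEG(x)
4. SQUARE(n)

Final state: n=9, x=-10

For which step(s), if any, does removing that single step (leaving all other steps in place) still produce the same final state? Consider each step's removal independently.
None - removing any single step changes the final result

Testing removal of each single step:
Without step 1: final = n=9, x=-9 (different)
Without step 2: final = n=4, x=-10 (different)
Without step 3: final = n=9, x=10 (different)
Without step 4: final = n=3, x=-10 (different)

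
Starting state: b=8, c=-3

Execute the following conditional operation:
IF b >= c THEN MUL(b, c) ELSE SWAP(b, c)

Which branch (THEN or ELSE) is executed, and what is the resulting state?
Branch: THEN, Final state: b=-24, c=-3

Evaluating condition: b >= c
b = 8, c = -3
Condition is True, so THEN branch executes
After MUL(b, c): b=-24, c=-3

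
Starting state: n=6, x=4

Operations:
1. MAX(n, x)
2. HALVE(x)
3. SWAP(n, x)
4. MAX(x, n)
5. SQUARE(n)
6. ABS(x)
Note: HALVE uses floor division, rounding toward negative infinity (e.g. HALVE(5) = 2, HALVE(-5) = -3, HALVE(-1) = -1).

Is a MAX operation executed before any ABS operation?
Yes

First MAX: step 1
First ABS: step 6
Since 1 < 6, MAX comes first.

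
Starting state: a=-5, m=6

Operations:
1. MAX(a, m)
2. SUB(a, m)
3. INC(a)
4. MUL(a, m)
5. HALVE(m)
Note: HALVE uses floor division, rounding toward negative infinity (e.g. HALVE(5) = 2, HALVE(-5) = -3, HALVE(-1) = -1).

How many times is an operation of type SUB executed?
1

Counting SUB operations:
Step 2: SUB(a, m) ← SUB
Total: 1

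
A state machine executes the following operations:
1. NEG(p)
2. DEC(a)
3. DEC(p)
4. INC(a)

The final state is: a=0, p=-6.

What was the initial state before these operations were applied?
a=0, p=5

Working backwards:
Final state: a=0, p=-6
Before step 4 (INC(a)): a=-1, p=-6
Before step 3 (DEC(p)): a=-1, p=-5
Before step 2 (DEC(a)): a=0, p=-5
Before step 1 (NEG(p)): a=0, p=5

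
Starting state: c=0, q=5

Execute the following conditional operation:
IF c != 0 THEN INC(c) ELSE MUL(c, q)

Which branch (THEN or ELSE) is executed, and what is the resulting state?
Branch: ELSE, Final state: c=0, q=5

Evaluating condition: c != 0
c = 0
Condition is False, so ELSE branch executes
After MUL(c, q): c=0, q=5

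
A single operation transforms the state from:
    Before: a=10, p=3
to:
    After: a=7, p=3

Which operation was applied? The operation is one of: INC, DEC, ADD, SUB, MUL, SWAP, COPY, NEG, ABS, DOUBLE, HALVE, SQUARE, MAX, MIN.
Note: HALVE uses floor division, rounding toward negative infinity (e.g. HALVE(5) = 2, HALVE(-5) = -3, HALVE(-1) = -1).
SUB(a, p)

Analyzing the change:
Before: a=10, p=3
After: a=7, p=3
Variable a changed from 10 to 7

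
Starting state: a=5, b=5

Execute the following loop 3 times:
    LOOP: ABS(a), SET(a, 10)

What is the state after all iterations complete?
a=10, b=5

Iteration trace:
Start: a=5, b=5
After iteration 1: a=10, b=5
After iteration 2: a=10, b=5
After iteration 3: a=10, b=5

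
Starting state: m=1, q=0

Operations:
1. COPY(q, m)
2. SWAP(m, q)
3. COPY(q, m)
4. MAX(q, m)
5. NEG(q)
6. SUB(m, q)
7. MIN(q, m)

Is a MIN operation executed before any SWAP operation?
No

First MIN: step 7
First SWAP: step 2
Since 7 > 2, SWAP comes first.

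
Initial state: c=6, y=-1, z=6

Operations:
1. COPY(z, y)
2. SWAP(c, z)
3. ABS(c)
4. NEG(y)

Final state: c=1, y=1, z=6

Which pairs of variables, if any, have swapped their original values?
None

Comparing initial and final values:
c: 6 → 1
z: 6 → 6
y: -1 → 1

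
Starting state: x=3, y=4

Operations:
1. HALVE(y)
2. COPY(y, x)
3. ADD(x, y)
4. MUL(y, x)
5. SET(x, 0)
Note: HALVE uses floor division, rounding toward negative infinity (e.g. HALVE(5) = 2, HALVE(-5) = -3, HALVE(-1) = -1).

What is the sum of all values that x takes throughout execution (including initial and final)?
21

Values of x at each step:
Initial: x = 3
After step 1: x = 3
After step 2: x = 3
After step 3: x = 6
After step 4: x = 6
After step 5: x = 0
Sum = 3 + 3 + 3 + 6 + 6 + 0 = 21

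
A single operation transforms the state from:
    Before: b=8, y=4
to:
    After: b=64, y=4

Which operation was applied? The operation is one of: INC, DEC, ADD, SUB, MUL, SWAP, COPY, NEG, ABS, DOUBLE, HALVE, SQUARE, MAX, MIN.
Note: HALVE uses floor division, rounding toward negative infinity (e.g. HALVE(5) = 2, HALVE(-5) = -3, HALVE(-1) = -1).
SQUARE(b)

Analyzing the change:
Before: b=8, y=4
After: b=64, y=4
Variable b changed from 8 to 64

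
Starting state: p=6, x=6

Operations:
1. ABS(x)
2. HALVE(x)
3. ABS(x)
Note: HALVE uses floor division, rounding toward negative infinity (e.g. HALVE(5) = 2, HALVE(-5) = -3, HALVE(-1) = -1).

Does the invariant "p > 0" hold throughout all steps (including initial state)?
Yes

The invariant holds at every step.

State at each step:
Initial: p=6, x=6
After step 1: p=6, x=6
After step 2: p=6, x=3
After step 3: p=6, x=3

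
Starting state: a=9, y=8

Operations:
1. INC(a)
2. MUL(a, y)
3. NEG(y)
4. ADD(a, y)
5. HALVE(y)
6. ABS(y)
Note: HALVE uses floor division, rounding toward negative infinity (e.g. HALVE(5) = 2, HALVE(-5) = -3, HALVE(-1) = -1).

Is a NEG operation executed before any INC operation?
No

First NEG: step 3
First INC: step 1
Since 3 > 1, INC comes first.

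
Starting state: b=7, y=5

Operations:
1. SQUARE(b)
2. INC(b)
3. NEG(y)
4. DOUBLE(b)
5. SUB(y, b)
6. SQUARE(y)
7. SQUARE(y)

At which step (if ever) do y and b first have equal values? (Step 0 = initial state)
Never

y and b never become equal during execution.

Comparing values at each step:
Initial: y=5, b=7
After step 1: y=5, b=49
After step 2: y=5, b=50
After step 3: y=-5, b=50
After step 4: y=-5, b=100
After step 5: y=-105, b=100
After step 6: y=11025, b=100
After step 7: y=121550625, b=100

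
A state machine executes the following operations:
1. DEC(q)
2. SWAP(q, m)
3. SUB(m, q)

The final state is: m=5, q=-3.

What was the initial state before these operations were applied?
m=-3, q=3

Working backwards:
Final state: m=5, q=-3
Before step 3 (SUB(m, q)): m=2, q=-3
Before step 2 (SWAP(q, m)): m=-3, q=2
Before step 1 (DEC(q)): m=-3, q=3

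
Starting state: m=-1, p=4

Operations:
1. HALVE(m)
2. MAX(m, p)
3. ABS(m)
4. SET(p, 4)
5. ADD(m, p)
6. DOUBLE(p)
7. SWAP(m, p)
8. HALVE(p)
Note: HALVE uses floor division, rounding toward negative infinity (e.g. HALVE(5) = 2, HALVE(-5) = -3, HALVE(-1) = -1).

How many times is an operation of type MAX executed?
1

Counting MAX operations:
Step 2: MAX(m, p) ← MAX
Total: 1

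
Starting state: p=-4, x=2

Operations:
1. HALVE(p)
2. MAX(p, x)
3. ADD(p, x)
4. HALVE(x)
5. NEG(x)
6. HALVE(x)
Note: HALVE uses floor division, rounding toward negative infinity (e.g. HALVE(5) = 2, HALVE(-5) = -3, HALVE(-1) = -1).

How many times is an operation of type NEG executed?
1

Counting NEG operations:
Step 5: NEG(x) ← NEG
Total: 1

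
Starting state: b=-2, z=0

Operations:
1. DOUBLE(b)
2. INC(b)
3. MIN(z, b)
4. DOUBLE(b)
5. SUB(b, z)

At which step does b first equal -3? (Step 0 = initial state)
Step 2

Tracing b:
Initial: b = -2
After step 1: b = -4
After step 2: b = -3 ← first occurrence
After step 3: b = -3
After step 4: b = -6
After step 5: b = -3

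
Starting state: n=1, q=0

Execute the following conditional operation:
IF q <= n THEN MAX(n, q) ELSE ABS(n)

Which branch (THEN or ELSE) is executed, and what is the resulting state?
Branch: THEN, Final state: n=1, q=0

Evaluating condition: q <= n
q = 0, n = 1
Condition is True, so THEN branch executes
After MAX(n, q): n=1, q=0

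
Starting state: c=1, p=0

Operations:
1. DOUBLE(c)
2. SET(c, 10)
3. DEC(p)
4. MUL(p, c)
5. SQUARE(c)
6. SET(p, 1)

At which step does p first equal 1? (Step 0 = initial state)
Step 6

Tracing p:
Initial: p = 0
After step 1: p = 0
After step 2: p = 0
After step 3: p = -1
After step 4: p = -10
After step 5: p = -10
After step 6: p = 1 ← first occurrence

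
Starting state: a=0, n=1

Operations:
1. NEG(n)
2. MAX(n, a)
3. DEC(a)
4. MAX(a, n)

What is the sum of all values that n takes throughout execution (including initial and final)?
0

Values of n at each step:
Initial: n = 1
After step 1: n = -1
After step 2: n = 0
After step 3: n = 0
After step 4: n = 0
Sum = 1 + -1 + 0 + 0 + 0 = 0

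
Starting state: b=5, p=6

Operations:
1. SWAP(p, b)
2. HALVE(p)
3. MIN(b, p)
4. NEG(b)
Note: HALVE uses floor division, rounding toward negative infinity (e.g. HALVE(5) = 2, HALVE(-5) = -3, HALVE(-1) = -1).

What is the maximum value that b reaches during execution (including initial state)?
6

Values of b at each step:
Initial: b = 5
After step 1: b = 6 ← maximum
After step 2: b = 6
After step 3: b = 2
After step 4: b = -2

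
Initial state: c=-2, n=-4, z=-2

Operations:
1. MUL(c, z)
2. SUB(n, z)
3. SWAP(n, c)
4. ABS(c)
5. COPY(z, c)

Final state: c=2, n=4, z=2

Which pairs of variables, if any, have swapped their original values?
None

Comparing initial and final values:
z: -2 → 2
n: -4 → 4
c: -2 → 2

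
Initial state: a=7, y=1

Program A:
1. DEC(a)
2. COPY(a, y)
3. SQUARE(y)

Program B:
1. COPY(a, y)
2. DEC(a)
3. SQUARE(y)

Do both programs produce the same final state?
No

Program A final state: a=1, y=1
Program B final state: a=0, y=1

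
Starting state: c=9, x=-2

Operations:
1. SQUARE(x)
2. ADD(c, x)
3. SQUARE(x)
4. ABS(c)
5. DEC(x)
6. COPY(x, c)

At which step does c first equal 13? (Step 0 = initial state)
Step 2

Tracing c:
Initial: c = 9
After step 1: c = 9
After step 2: c = 13 ← first occurrence
After step 3: c = 13
After step 4: c = 13
After step 5: c = 13
After step 6: c = 13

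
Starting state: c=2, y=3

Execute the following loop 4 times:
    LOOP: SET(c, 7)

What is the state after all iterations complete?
c=7, y=3

Iteration trace:
Start: c=2, y=3
After iteration 1: c=7, y=3
After iteration 2: c=7, y=3
After iteration 3: c=7, y=3
After iteration 4: c=7, y=3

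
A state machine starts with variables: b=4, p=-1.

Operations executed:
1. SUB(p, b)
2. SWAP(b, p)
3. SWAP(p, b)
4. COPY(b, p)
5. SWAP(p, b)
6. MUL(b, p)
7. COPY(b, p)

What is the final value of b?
b = -5

Tracing execution:
Step 1: SUB(p, b) → b = 4
Step 2: SWAP(b, p) → b = -5
Step 3: SWAP(p, b) → b = 4
Step 4: COPY(b, p) → b = -5
Step 5: SWAP(p, b) → b = -5
Step 6: MUL(b, p) → b = 25
Step 7: COPY(b, p) → b = -5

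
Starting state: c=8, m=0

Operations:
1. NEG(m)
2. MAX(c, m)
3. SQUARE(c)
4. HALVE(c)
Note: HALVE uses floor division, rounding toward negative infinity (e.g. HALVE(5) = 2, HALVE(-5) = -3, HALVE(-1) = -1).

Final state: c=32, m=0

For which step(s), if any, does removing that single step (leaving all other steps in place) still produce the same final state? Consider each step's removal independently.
Step(s) 1, 2

Testing removal of each single step:
Without step 1: final = c=32, m=0 (same)
Without step 2: final = c=32, m=0 (same)
Without step 3: final = c=4, m=0 (different)
Without step 4: final = c=64, m=0 (different)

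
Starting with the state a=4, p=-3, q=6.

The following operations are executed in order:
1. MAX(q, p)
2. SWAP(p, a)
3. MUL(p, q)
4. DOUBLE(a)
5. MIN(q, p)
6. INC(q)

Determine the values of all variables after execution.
{a: -6, p: 24, q: 7}

Step-by-step execution:
Initial: a=4, p=-3, q=6
After step 1 (MAX(q, p)): a=4, p=-3, q=6
After step 2 (SWAP(p, a)): a=-3, p=4, q=6
After step 3 (MUL(p, q)): a=-3, p=24, q=6
After step 4 (DOUBLE(a)): a=-6, p=24, q=6
After step 5 (MIN(q, p)): a=-6, p=24, q=6
After step 6 (INC(q)): a=-6, p=24, q=7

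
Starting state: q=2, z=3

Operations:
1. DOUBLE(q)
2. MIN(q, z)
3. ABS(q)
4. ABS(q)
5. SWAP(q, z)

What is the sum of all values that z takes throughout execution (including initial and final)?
18

Values of z at each step:
Initial: z = 3
After step 1: z = 3
After step 2: z = 3
After step 3: z = 3
After step 4: z = 3
After step 5: z = 3
Sum = 3 + 3 + 3 + 3 + 3 + 3 = 18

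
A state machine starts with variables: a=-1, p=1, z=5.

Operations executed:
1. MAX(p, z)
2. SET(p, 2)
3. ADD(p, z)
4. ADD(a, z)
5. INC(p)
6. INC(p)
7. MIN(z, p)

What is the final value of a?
a = 4

Tracing execution:
Step 1: MAX(p, z) → a = -1
Step 2: SET(p, 2) → a = -1
Step 3: ADD(p, z) → a = -1
Step 4: ADD(a, z) → a = 4
Step 5: INC(p) → a = 4
Step 6: INC(p) → a = 4
Step 7: MIN(z, p) → a = 4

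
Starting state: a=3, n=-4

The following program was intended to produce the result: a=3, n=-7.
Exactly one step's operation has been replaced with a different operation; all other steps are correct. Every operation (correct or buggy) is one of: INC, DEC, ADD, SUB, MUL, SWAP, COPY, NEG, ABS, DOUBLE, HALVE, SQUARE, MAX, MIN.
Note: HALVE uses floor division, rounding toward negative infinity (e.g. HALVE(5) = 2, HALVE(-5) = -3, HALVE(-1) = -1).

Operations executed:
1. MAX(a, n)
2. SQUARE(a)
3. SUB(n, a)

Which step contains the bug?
Step 2

Trace with buggy code:
Initial: a=3, n=-4
After step 1: a=3, n=-4
After step 2: a=9, n=-4
After step 3: a=9, n=-13
Actual final a=9, n=-13 ≠ expected a=3, n=-7.
Step 2 is the only position where a single-operation replacement can produce the expected result.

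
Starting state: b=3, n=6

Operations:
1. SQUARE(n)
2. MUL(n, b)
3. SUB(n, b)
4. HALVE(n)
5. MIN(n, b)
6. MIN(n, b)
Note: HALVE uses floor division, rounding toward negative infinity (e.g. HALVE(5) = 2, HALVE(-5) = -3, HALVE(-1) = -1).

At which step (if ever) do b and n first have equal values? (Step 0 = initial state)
Step 5

b and n first become equal after step 5.

Comparing values at each step:
Initial: b=3, n=6
After step 1: b=3, n=36
After step 2: b=3, n=108
After step 3: b=3, n=105
After step 4: b=3, n=52
After step 5: b=3, n=3 ← equal!
After step 6: b=3, n=3 ← equal!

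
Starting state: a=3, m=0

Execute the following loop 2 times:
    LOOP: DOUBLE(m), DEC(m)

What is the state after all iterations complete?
a=3, m=-3

Iteration trace:
Start: a=3, m=0
After iteration 1: a=3, m=-1
After iteration 2: a=3, m=-3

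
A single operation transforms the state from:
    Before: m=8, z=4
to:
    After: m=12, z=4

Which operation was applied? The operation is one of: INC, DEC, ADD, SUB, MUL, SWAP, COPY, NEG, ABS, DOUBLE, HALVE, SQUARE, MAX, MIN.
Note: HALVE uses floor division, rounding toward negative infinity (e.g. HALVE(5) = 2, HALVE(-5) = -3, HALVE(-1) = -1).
ADD(m, z)

Analyzing the change:
Before: m=8, z=4
After: m=12, z=4
Variable m changed from 8 to 12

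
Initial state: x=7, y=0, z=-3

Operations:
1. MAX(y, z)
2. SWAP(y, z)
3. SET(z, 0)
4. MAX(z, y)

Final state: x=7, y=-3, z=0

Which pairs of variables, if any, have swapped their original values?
(y, z)

Comparing initial and final values:
y: 0 → -3
z: -3 → 0
x: 7 → 7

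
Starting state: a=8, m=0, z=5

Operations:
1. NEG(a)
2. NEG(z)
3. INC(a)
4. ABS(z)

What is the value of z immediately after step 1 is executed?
z = 5

Tracing z through execution:
Initial: z = 5
After step 1 (NEG(a)): z = 5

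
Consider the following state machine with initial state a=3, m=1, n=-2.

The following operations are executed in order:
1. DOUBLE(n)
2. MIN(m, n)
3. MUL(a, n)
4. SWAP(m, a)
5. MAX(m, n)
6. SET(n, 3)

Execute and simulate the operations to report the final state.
{a: -4, m: -4, n: 3}

Step-by-step execution:
Initial: a=3, m=1, n=-2
After step 1 (DOUBLE(n)): a=3, m=1, n=-4
After step 2 (MIN(m, n)): a=3, m=-4, n=-4
After step 3 (MUL(a, n)): a=-12, m=-4, n=-4
After step 4 (SWAP(m, a)): a=-4, m=-12, n=-4
After step 5 (MAX(m, n)): a=-4, m=-4, n=-4
After step 6 (SET(n, 3)): a=-4, m=-4, n=3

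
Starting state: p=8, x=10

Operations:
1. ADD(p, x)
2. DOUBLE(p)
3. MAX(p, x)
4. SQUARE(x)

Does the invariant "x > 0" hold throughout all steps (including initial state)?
Yes

The invariant holds at every step.

State at each step:
Initial: p=8, x=10
After step 1: p=18, x=10
After step 2: p=36, x=10
After step 3: p=36, x=10
After step 4: p=36, x=100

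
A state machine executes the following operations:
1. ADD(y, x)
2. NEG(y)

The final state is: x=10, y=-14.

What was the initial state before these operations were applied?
x=10, y=4

Working backwards:
Final state: x=10, y=-14
Before step 2 (NEG(y)): x=10, y=14
Before step 1 (ADD(y, x)): x=10, y=4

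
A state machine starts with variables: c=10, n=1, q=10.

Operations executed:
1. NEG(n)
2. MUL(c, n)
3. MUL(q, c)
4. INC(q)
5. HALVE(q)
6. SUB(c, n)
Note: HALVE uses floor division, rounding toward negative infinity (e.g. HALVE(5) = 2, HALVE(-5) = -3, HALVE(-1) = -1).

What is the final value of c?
c = -9

Tracing execution:
Step 1: NEG(n) → c = 10
Step 2: MUL(c, n) → c = -10
Step 3: MUL(q, c) → c = -10
Step 4: INC(q) → c = -10
Step 5: HALVE(q) → c = -10
Step 6: SUB(c, n) → c = -9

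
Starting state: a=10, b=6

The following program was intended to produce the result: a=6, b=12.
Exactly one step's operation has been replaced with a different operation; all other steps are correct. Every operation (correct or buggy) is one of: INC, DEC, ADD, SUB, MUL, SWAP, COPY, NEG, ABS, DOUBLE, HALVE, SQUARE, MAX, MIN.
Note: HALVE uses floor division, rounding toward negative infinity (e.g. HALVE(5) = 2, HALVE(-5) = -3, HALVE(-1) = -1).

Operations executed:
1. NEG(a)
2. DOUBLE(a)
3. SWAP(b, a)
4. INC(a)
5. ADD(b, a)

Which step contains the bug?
Step 4

Trace with buggy code:
Initial: a=10, b=6
After step 1: a=-10, b=6
After step 2: a=-20, b=6
After step 3: a=6, b=-20
After step 4: a=7, b=-20
After step 5: a=7, b=-13
Actual final a=7, b=-13 ≠ expected a=6, b=12.
Step 4 is the only position where a single-operation replacement can produce the expected result.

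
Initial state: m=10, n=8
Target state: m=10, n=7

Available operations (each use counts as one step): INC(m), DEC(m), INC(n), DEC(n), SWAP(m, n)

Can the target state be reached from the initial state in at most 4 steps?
Yes

Path (1 step): DEC(n)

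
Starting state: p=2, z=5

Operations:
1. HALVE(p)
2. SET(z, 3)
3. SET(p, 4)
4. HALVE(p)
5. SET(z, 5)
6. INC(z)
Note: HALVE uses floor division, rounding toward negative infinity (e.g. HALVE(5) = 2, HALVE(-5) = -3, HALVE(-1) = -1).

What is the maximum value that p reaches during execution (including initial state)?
4

Values of p at each step:
Initial: p = 2
After step 1: p = 1
After step 2: p = 1
After step 3: p = 4 ← maximum
After step 4: p = 2
After step 5: p = 2
After step 6: p = 2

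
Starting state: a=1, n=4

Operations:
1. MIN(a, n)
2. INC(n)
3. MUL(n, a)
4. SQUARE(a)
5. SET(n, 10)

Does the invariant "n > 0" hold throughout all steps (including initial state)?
Yes

The invariant holds at every step.

State at each step:
Initial: a=1, n=4
After step 1: a=1, n=4
After step 2: a=1, n=5
After step 3: a=1, n=5
After step 4: a=1, n=5
After step 5: a=1, n=10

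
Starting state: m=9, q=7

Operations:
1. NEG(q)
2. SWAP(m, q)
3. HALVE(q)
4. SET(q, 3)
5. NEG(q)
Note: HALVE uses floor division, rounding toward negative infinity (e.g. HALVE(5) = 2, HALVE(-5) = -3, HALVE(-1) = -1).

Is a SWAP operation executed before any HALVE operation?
Yes

First SWAP: step 2
First HALVE: step 3
Since 2 < 3, SWAP comes first.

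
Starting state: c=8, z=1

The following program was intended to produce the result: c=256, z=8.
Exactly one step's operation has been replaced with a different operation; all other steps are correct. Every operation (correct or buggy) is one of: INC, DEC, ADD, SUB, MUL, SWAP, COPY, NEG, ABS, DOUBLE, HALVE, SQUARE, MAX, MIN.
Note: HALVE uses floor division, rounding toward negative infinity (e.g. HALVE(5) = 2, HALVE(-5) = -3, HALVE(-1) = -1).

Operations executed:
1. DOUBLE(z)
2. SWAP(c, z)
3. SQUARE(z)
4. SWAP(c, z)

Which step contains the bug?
Step 2

Trace with buggy code:
Initial: c=8, z=1
After step 1: c=8, z=2
After step 2: c=2, z=8
After step 3: c=2, z=64
After step 4: c=64, z=2
Actual final c=64, z=2 ≠ expected c=256, z=8.
Step 2 is the only position where a single-operation replacement can produce the expected result.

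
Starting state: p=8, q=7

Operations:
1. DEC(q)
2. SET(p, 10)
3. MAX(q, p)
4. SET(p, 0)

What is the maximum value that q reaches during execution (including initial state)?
10

Values of q at each step:
Initial: q = 7
After step 1: q = 6
After step 2: q = 6
After step 3: q = 10 ← maximum
After step 4: q = 10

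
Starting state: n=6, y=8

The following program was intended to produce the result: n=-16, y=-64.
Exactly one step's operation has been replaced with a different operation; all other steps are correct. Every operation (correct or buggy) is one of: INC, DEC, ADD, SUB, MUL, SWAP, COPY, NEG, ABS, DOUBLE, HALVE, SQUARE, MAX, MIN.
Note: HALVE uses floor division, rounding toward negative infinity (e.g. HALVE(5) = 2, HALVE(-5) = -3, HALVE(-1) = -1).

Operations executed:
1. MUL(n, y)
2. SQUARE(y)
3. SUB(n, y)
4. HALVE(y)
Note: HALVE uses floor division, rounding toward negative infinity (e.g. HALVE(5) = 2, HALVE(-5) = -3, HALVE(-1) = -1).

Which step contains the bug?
Step 4

Trace with buggy code:
Initial: n=6, y=8
After step 1: n=48, y=8
After step 2: n=48, y=64
After step 3: n=-16, y=64
After step 4: n=-16, y=32
Actual final n=-16, y=32 ≠ expected n=-16, y=-64.
Step 4 is the only position where a single-operation replacement can produce the expected result.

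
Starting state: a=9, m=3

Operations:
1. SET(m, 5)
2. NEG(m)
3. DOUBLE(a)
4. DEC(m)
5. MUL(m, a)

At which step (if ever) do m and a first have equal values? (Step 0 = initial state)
Never

m and a never become equal during execution.

Comparing values at each step:
Initial: m=3, a=9
After step 1: m=5, a=9
After step 2: m=-5, a=9
After step 3: m=-5, a=18
After step 4: m=-6, a=18
After step 5: m=-108, a=18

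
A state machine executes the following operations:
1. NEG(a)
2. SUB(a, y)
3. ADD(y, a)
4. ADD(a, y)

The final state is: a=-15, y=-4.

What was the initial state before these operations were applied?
a=4, y=7

Working backwards:
Final state: a=-15, y=-4
Before step 4 (ADD(a, y)): a=-11, y=-4
Before step 3 (ADD(y, a)): a=-11, y=7
Before step 2 (SUB(a, y)): a=-4, y=7
Before step 1 (NEG(a)): a=4, y=7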